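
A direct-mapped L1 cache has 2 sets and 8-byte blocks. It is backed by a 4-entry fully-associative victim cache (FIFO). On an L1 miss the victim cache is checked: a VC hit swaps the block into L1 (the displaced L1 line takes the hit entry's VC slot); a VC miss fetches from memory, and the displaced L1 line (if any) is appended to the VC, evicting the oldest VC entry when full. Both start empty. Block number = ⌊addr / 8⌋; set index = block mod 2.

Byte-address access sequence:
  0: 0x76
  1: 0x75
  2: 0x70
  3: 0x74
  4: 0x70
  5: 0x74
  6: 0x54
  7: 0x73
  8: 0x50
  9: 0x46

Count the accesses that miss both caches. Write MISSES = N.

MISSES = 3

#0 0x76→b14/s0 MISS; vc=[]
#1 0x75→b14/s0 L1-HIT; vc=[]
#2 0x70→b14/s0 L1-HIT; vc=[]
#3 0x74→b14/s0 L1-HIT; vc=[]
#4 0x70→b14/s0 L1-HIT; vc=[]
#5 0x74→b14/s0 L1-HIT; vc=[]
#6 0x54→b10/s0 MISS; vc=[14]
#7 0x73→b14/s0 VC-HIT; vc=[10]
#8 0x50→b10/s0 VC-HIT; vc=[14]
#9 0x46→b8/s0 MISS; vc=[14,10]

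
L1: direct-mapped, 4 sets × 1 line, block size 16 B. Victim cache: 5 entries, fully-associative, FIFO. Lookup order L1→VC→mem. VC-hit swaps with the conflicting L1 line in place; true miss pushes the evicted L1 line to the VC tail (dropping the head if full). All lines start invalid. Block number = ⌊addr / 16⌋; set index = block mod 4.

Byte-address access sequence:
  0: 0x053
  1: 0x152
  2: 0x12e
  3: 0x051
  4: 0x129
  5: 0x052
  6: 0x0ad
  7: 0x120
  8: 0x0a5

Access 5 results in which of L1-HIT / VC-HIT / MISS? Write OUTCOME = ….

  [0] addr=0x53 blk=5 s=1: MISS | VC []
  [1] addr=0x152 blk=21 s=1: MISS | VC [5]
  [2] addr=0x12e blk=18 s=2: MISS | VC [5]
  [3] addr=0x51 blk=5 s=1: VC-HIT | VC [21]
  [4] addr=0x129 blk=18 s=2: L1-HIT | VC [21]
  [5] addr=0x52 blk=5 s=1: L1-HIT | VC [21]
  [6] addr=0xad blk=10 s=2: MISS | VC [21, 18]
  [7] addr=0x120 blk=18 s=2: VC-HIT | VC [21, 10]
  [8] addr=0xa5 blk=10 s=2: VC-HIT | VC [21, 18]

OUTCOME = L1-HIT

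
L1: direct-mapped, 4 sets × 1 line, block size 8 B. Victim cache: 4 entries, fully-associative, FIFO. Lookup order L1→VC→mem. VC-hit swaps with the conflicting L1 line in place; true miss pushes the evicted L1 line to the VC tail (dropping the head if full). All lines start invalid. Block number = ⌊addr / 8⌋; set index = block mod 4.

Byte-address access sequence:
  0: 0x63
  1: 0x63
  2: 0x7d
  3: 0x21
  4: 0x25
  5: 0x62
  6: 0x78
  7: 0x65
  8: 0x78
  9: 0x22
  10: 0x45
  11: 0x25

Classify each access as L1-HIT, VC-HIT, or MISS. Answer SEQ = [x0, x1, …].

#0 0x63→b12/s0 MISS; vc=[]
#1 0x63→b12/s0 L1-HIT; vc=[]
#2 0x7d→b15/s3 MISS; vc=[]
#3 0x21→b4/s0 MISS; vc=[12]
#4 0x25→b4/s0 L1-HIT; vc=[12]
#5 0x62→b12/s0 VC-HIT; vc=[4]
#6 0x78→b15/s3 L1-HIT; vc=[4]
#7 0x65→b12/s0 L1-HIT; vc=[4]
#8 0x78→b15/s3 L1-HIT; vc=[4]
#9 0x22→b4/s0 VC-HIT; vc=[12]
#10 0x45→b8/s0 MISS; vc=[12,4]
#11 0x25→b4/s0 VC-HIT; vc=[12,8]

SEQ = [MISS, L1-HIT, MISS, MISS, L1-HIT, VC-HIT, L1-HIT, L1-HIT, L1-HIT, VC-HIT, MISS, VC-HIT]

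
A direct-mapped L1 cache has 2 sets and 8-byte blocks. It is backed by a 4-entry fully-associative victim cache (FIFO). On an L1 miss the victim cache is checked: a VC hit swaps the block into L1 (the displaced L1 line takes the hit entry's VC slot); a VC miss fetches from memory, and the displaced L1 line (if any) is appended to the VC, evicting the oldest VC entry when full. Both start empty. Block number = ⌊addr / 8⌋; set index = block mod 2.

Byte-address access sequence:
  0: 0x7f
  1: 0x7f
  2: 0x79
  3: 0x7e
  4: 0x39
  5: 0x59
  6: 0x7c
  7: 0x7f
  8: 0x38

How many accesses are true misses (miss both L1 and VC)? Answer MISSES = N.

MISSES = 3

0: 0x7f (blk 15, set 1) → MISS  vc=[]
1: 0x7f (blk 15, set 1) → L1-HIT  vc=[]
2: 0x79 (blk 15, set 1) → L1-HIT  vc=[]
3: 0x7e (blk 15, set 1) → L1-HIT  vc=[]
4: 0x39 (blk 7, set 1) → MISS  vc=[15]
5: 0x59 (blk 11, set 1) → MISS  vc=[15, 7]
6: 0x7c (blk 15, set 1) → VC-HIT  vc=[11, 7]
7: 0x7f (blk 15, set 1) → L1-HIT  vc=[11, 7]
8: 0x38 (blk 7, set 1) → VC-HIT  vc=[11, 15]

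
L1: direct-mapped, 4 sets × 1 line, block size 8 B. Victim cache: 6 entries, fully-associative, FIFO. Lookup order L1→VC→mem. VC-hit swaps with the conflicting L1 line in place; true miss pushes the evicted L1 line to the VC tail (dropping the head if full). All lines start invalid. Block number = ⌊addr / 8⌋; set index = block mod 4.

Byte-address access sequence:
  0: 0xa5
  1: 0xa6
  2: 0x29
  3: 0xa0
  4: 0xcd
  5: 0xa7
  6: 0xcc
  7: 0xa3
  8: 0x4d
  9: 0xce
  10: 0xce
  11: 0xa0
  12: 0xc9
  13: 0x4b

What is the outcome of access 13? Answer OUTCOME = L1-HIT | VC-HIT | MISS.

#0 0xa5→b20/s0 MISS; vc=[]
#1 0xa6→b20/s0 L1-HIT; vc=[]
#2 0x29→b5/s1 MISS; vc=[]
#3 0xa0→b20/s0 L1-HIT; vc=[]
#4 0xcd→b25/s1 MISS; vc=[5]
#5 0xa7→b20/s0 L1-HIT; vc=[5]
#6 0xcc→b25/s1 L1-HIT; vc=[5]
#7 0xa3→b20/s0 L1-HIT; vc=[5]
#8 0x4d→b9/s1 MISS; vc=[5,25]
#9 0xce→b25/s1 VC-HIT; vc=[5,9]
#10 0xce→b25/s1 L1-HIT; vc=[5,9]
#11 0xa0→b20/s0 L1-HIT; vc=[5,9]
#12 0xc9→b25/s1 L1-HIT; vc=[5,9]
#13 0x4b→b9/s1 VC-HIT; vc=[5,25]

OUTCOME = VC-HIT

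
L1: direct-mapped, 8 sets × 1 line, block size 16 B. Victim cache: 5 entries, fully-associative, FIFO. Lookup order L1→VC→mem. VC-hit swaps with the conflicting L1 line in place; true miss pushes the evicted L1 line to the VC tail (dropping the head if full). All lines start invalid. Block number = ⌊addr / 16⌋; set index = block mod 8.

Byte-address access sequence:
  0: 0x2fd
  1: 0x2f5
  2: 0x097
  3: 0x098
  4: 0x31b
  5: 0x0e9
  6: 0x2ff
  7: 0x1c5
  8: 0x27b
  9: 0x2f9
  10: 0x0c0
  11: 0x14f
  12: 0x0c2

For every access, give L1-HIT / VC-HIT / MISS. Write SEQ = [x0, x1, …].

0: 0x2fd (blk 47, set 7) → MISS  vc=[]
1: 0x2f5 (blk 47, set 7) → L1-HIT  vc=[]
2: 0x97 (blk 9, set 1) → MISS  vc=[]
3: 0x98 (blk 9, set 1) → L1-HIT  vc=[]
4: 0x31b (blk 49, set 1) → MISS  vc=[9]
5: 0xe9 (blk 14, set 6) → MISS  vc=[9]
6: 0x2ff (blk 47, set 7) → L1-HIT  vc=[9]
7: 0x1c5 (blk 28, set 4) → MISS  vc=[9]
8: 0x27b (blk 39, set 7) → MISS  vc=[9, 47]
9: 0x2f9 (blk 47, set 7) → VC-HIT  vc=[9, 39]
10: 0xc0 (blk 12, set 4) → MISS  vc=[9, 39, 28]
11: 0x14f (blk 20, set 4) → MISS  vc=[9, 39, 28, 12]
12: 0xc2 (blk 12, set 4) → VC-HIT  vc=[9, 39, 28, 20]

SEQ = [MISS, L1-HIT, MISS, L1-HIT, MISS, MISS, L1-HIT, MISS, MISS, VC-HIT, MISS, MISS, VC-HIT]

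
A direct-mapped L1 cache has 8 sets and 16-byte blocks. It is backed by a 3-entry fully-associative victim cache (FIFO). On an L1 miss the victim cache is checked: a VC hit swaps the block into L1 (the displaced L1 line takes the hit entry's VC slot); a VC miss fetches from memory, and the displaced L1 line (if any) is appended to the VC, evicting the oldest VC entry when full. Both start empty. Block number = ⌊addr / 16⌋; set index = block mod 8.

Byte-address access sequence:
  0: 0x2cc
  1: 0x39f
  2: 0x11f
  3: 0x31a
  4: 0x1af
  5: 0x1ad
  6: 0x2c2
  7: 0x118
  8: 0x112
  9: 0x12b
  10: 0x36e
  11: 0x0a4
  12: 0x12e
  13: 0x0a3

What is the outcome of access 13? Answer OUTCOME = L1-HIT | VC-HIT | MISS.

#0 0x2cc→b44/s4 MISS; vc=[]
#1 0x39f→b57/s1 MISS; vc=[]
#2 0x11f→b17/s1 MISS; vc=[57]
#3 0x31a→b49/s1 MISS; vc=[57,17]
#4 0x1af→b26/s2 MISS; vc=[57,17]
#5 0x1ad→b26/s2 L1-HIT; vc=[57,17]
#6 0x2c2→b44/s4 L1-HIT; vc=[57,17]
#7 0x118→b17/s1 VC-HIT; vc=[57,49]
#8 0x112→b17/s1 L1-HIT; vc=[57,49]
#9 0x12b→b18/s2 MISS; vc=[57,49,26]
#10 0x36e→b54/s6 MISS; vc=[57,49,26]
#11 0xa4→b10/s2 MISS; vc=[49,26,18]
#12 0x12e→b18/s2 VC-HIT; vc=[49,26,10]
#13 0xa3→b10/s2 VC-HIT; vc=[49,26,18]

OUTCOME = VC-HIT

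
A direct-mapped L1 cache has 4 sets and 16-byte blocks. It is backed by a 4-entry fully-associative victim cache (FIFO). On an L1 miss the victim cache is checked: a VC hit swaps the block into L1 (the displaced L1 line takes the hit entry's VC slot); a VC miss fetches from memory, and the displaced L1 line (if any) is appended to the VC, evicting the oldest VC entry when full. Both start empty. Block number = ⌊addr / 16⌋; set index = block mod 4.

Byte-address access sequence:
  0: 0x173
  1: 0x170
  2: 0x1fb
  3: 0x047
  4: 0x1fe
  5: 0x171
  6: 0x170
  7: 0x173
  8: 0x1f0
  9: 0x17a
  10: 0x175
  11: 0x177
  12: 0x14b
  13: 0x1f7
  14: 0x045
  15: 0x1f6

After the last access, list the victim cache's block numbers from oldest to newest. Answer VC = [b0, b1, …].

  [0] addr=0x173 blk=23 s=3: MISS | VC []
  [1] addr=0x170 blk=23 s=3: L1-HIT | VC []
  [2] addr=0x1fb blk=31 s=3: MISS | VC [23]
  [3] addr=0x47 blk=4 s=0: MISS | VC [23]
  [4] addr=0x1fe blk=31 s=3: L1-HIT | VC [23]
  [5] addr=0x171 blk=23 s=3: VC-HIT | VC [31]
  [6] addr=0x170 blk=23 s=3: L1-HIT | VC [31]
  [7] addr=0x173 blk=23 s=3: L1-HIT | VC [31]
  [8] addr=0x1f0 blk=31 s=3: VC-HIT | VC [23]
  [9] addr=0x17a blk=23 s=3: VC-HIT | VC [31]
  [10] addr=0x175 blk=23 s=3: L1-HIT | VC [31]
  [11] addr=0x177 blk=23 s=3: L1-HIT | VC [31]
  [12] addr=0x14b blk=20 s=0: MISS | VC [31, 4]
  [13] addr=0x1f7 blk=31 s=3: VC-HIT | VC [23, 4]
  [14] addr=0x45 blk=4 s=0: VC-HIT | VC [23, 20]
  [15] addr=0x1f6 blk=31 s=3: L1-HIT | VC [23, 20]

VC = [23, 20]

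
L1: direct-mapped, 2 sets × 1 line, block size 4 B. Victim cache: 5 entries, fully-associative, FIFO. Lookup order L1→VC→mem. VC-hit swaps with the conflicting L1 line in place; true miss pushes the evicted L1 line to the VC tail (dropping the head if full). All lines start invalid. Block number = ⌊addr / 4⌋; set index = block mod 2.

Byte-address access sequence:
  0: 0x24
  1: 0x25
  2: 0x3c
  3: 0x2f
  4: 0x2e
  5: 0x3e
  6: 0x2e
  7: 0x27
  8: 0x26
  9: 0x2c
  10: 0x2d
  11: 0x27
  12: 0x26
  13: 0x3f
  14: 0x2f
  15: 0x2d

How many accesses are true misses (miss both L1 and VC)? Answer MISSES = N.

MISSES = 3

0: 0x24 (blk 9, set 1) → MISS  vc=[]
1: 0x25 (blk 9, set 1) → L1-HIT  vc=[]
2: 0x3c (blk 15, set 1) → MISS  vc=[9]
3: 0x2f (blk 11, set 1) → MISS  vc=[9, 15]
4: 0x2e (blk 11, set 1) → L1-HIT  vc=[9, 15]
5: 0x3e (blk 15, set 1) → VC-HIT  vc=[9, 11]
6: 0x2e (blk 11, set 1) → VC-HIT  vc=[9, 15]
7: 0x27 (blk 9, set 1) → VC-HIT  vc=[11, 15]
8: 0x26 (blk 9, set 1) → L1-HIT  vc=[11, 15]
9: 0x2c (blk 11, set 1) → VC-HIT  vc=[9, 15]
10: 0x2d (blk 11, set 1) → L1-HIT  vc=[9, 15]
11: 0x27 (blk 9, set 1) → VC-HIT  vc=[11, 15]
12: 0x26 (blk 9, set 1) → L1-HIT  vc=[11, 15]
13: 0x3f (blk 15, set 1) → VC-HIT  vc=[11, 9]
14: 0x2f (blk 11, set 1) → VC-HIT  vc=[15, 9]
15: 0x2d (blk 11, set 1) → L1-HIT  vc=[15, 9]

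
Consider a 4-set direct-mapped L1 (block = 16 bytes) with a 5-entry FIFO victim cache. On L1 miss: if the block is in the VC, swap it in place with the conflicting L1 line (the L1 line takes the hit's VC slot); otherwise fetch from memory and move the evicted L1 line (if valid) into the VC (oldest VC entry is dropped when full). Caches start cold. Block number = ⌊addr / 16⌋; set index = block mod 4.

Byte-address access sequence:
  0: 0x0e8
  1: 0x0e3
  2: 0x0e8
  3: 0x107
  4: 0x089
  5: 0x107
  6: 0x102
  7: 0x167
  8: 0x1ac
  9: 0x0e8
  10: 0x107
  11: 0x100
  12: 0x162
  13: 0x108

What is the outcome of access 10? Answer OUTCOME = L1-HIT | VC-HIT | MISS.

OUTCOME = L1-HIT

#0 0xe8→b14/s2 MISS; vc=[]
#1 0xe3→b14/s2 L1-HIT; vc=[]
#2 0xe8→b14/s2 L1-HIT; vc=[]
#3 0x107→b16/s0 MISS; vc=[]
#4 0x89→b8/s0 MISS; vc=[16]
#5 0x107→b16/s0 VC-HIT; vc=[8]
#6 0x102→b16/s0 L1-HIT; vc=[8]
#7 0x167→b22/s2 MISS; vc=[8,14]
#8 0x1ac→b26/s2 MISS; vc=[8,14,22]
#9 0xe8→b14/s2 VC-HIT; vc=[8,26,22]
#10 0x107→b16/s0 L1-HIT; vc=[8,26,22]
#11 0x100→b16/s0 L1-HIT; vc=[8,26,22]
#12 0x162→b22/s2 VC-HIT; vc=[8,26,14]
#13 0x108→b16/s0 L1-HIT; vc=[8,26,14]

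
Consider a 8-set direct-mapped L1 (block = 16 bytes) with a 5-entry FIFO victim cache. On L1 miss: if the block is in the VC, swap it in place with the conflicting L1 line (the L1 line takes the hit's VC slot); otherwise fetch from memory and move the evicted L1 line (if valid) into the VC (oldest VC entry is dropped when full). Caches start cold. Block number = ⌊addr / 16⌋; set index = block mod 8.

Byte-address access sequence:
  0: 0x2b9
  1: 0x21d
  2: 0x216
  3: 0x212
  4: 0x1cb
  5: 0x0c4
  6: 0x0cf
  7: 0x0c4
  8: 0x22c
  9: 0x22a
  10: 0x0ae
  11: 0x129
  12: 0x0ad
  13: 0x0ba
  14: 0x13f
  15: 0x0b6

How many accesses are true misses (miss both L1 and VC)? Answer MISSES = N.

  [0] addr=0x2b9 blk=43 s=3: MISS | VC []
  [1] addr=0x21d blk=33 s=1: MISS | VC []
  [2] addr=0x216 blk=33 s=1: L1-HIT | VC []
  [3] addr=0x212 blk=33 s=1: L1-HIT | VC []
  [4] addr=0x1cb blk=28 s=4: MISS | VC []
  [5] addr=0xc4 blk=12 s=4: MISS | VC [28]
  [6] addr=0xcf blk=12 s=4: L1-HIT | VC [28]
  [7] addr=0xc4 blk=12 s=4: L1-HIT | VC [28]
  [8] addr=0x22c blk=34 s=2: MISS | VC [28]
  [9] addr=0x22a blk=34 s=2: L1-HIT | VC [28]
  [10] addr=0xae blk=10 s=2: MISS | VC [28, 34]
  [11] addr=0x129 blk=18 s=2: MISS | VC [28, 34, 10]
  [12] addr=0xad blk=10 s=2: VC-HIT | VC [28, 34, 18]
  [13] addr=0xba blk=11 s=3: MISS | VC [28, 34, 18, 43]
  [14] addr=0x13f blk=19 s=3: MISS | VC [28, 34, 18, 43, 11]
  [15] addr=0xb6 blk=11 s=3: VC-HIT | VC [28, 34, 18, 43, 19]

MISSES = 9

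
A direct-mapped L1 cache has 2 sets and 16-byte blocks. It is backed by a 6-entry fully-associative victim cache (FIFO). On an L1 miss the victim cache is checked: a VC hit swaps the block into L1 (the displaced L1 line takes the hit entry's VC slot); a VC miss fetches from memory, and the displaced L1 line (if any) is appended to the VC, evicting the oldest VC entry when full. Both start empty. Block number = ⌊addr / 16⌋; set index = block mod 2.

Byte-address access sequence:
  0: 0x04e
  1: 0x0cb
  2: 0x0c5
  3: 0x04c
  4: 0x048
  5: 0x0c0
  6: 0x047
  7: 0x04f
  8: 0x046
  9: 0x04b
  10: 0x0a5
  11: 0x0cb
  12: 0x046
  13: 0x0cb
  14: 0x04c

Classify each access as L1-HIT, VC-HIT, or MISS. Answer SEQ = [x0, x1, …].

#0 0x4e→b4/s0 MISS; vc=[]
#1 0xcb→b12/s0 MISS; vc=[4]
#2 0xc5→b12/s0 L1-HIT; vc=[4]
#3 0x4c→b4/s0 VC-HIT; vc=[12]
#4 0x48→b4/s0 L1-HIT; vc=[12]
#5 0xc0→b12/s0 VC-HIT; vc=[4]
#6 0x47→b4/s0 VC-HIT; vc=[12]
#7 0x4f→b4/s0 L1-HIT; vc=[12]
#8 0x46→b4/s0 L1-HIT; vc=[12]
#9 0x4b→b4/s0 L1-HIT; vc=[12]
#10 0xa5→b10/s0 MISS; vc=[12,4]
#11 0xcb→b12/s0 VC-HIT; vc=[10,4]
#12 0x46→b4/s0 VC-HIT; vc=[10,12]
#13 0xcb→b12/s0 VC-HIT; vc=[10,4]
#14 0x4c→b4/s0 VC-HIT; vc=[10,12]

SEQ = [MISS, MISS, L1-HIT, VC-HIT, L1-HIT, VC-HIT, VC-HIT, L1-HIT, L1-HIT, L1-HIT, MISS, VC-HIT, VC-HIT, VC-HIT, VC-HIT]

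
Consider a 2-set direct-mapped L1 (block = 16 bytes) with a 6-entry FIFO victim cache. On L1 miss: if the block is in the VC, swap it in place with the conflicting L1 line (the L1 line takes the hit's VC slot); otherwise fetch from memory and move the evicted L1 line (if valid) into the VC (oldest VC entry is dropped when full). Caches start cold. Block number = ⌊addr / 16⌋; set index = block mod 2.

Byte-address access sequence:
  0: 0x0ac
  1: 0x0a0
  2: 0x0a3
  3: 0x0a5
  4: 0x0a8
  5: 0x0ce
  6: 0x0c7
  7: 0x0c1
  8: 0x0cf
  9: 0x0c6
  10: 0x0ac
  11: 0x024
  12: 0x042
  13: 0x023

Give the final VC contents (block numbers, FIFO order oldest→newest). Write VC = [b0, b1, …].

#0 0xac→b10/s0 MISS; vc=[]
#1 0xa0→b10/s0 L1-HIT; vc=[]
#2 0xa3→b10/s0 L1-HIT; vc=[]
#3 0xa5→b10/s0 L1-HIT; vc=[]
#4 0xa8→b10/s0 L1-HIT; vc=[]
#5 0xce→b12/s0 MISS; vc=[10]
#6 0xc7→b12/s0 L1-HIT; vc=[10]
#7 0xc1→b12/s0 L1-HIT; vc=[10]
#8 0xcf→b12/s0 L1-HIT; vc=[10]
#9 0xc6→b12/s0 L1-HIT; vc=[10]
#10 0xac→b10/s0 VC-HIT; vc=[12]
#11 0x24→b2/s0 MISS; vc=[12,10]
#12 0x42→b4/s0 MISS; vc=[12,10,2]
#13 0x23→b2/s0 VC-HIT; vc=[12,10,4]

VC = [12, 10, 4]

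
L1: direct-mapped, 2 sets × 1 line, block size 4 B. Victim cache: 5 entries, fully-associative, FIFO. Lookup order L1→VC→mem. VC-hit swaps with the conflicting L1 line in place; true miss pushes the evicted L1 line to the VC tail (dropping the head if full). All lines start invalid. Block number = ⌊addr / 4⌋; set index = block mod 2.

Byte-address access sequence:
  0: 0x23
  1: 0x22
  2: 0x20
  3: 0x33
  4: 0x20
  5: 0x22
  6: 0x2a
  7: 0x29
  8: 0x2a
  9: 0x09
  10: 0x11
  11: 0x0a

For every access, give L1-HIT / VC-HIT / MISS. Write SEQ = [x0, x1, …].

SEQ = [MISS, L1-HIT, L1-HIT, MISS, VC-HIT, L1-HIT, MISS, L1-HIT, L1-HIT, MISS, MISS, VC-HIT]

#0 0x23→b8/s0 MISS; vc=[]
#1 0x22→b8/s0 L1-HIT; vc=[]
#2 0x20→b8/s0 L1-HIT; vc=[]
#3 0x33→b12/s0 MISS; vc=[8]
#4 0x20→b8/s0 VC-HIT; vc=[12]
#5 0x22→b8/s0 L1-HIT; vc=[12]
#6 0x2a→b10/s0 MISS; vc=[12,8]
#7 0x29→b10/s0 L1-HIT; vc=[12,8]
#8 0x2a→b10/s0 L1-HIT; vc=[12,8]
#9 0x9→b2/s0 MISS; vc=[12,8,10]
#10 0x11→b4/s0 MISS; vc=[12,8,10,2]
#11 0xa→b2/s0 VC-HIT; vc=[12,8,10,4]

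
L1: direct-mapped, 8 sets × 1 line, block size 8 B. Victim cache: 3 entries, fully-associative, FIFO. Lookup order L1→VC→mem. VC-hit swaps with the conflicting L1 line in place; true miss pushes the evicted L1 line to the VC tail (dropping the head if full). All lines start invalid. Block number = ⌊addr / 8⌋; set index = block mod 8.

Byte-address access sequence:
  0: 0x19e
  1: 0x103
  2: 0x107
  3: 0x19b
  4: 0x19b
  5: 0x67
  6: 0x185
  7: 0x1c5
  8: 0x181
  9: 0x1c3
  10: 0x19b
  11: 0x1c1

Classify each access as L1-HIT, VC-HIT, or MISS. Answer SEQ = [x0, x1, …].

SEQ = [MISS, MISS, L1-HIT, L1-HIT, L1-HIT, MISS, MISS, MISS, VC-HIT, VC-HIT, L1-HIT, L1-HIT]

#0 0x19e→b51/s3 MISS; vc=[]
#1 0x103→b32/s0 MISS; vc=[]
#2 0x107→b32/s0 L1-HIT; vc=[]
#3 0x19b→b51/s3 L1-HIT; vc=[]
#4 0x19b→b51/s3 L1-HIT; vc=[]
#5 0x67→b12/s4 MISS; vc=[]
#6 0x185→b48/s0 MISS; vc=[32]
#7 0x1c5→b56/s0 MISS; vc=[32,48]
#8 0x181→b48/s0 VC-HIT; vc=[32,56]
#9 0x1c3→b56/s0 VC-HIT; vc=[32,48]
#10 0x19b→b51/s3 L1-HIT; vc=[32,48]
#11 0x1c1→b56/s0 L1-HIT; vc=[32,48]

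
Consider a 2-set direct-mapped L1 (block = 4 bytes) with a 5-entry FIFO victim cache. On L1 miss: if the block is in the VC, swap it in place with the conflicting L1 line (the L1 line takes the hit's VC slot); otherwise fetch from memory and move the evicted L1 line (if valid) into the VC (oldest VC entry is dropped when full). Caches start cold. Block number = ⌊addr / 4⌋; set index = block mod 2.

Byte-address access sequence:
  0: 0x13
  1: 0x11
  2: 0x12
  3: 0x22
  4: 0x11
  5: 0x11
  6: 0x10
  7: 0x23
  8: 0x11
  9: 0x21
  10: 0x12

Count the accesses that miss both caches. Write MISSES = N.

  [0] addr=0x13 blk=4 s=0: MISS | VC []
  [1] addr=0x11 blk=4 s=0: L1-HIT | VC []
  [2] addr=0x12 blk=4 s=0: L1-HIT | VC []
  [3] addr=0x22 blk=8 s=0: MISS | VC [4]
  [4] addr=0x11 blk=4 s=0: VC-HIT | VC [8]
  [5] addr=0x11 blk=4 s=0: L1-HIT | VC [8]
  [6] addr=0x10 blk=4 s=0: L1-HIT | VC [8]
  [7] addr=0x23 blk=8 s=0: VC-HIT | VC [4]
  [8] addr=0x11 blk=4 s=0: VC-HIT | VC [8]
  [9] addr=0x21 blk=8 s=0: VC-HIT | VC [4]
  [10] addr=0x12 blk=4 s=0: VC-HIT | VC [8]

MISSES = 2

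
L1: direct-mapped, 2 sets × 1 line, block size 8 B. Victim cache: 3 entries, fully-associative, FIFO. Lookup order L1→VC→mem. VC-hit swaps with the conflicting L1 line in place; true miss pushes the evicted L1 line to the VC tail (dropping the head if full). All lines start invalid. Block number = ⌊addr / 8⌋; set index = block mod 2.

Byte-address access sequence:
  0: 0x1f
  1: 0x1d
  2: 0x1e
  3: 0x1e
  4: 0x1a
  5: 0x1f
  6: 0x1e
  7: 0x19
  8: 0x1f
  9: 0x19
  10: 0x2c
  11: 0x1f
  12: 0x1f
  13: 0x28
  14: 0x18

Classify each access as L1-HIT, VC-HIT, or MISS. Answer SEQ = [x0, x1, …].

SEQ = [MISS, L1-HIT, L1-HIT, L1-HIT, L1-HIT, L1-HIT, L1-HIT, L1-HIT, L1-HIT, L1-HIT, MISS, VC-HIT, L1-HIT, VC-HIT, VC-HIT]

0: 0x1f (blk 3, set 1) → MISS  vc=[]
1: 0x1d (blk 3, set 1) → L1-HIT  vc=[]
2: 0x1e (blk 3, set 1) → L1-HIT  vc=[]
3: 0x1e (blk 3, set 1) → L1-HIT  vc=[]
4: 0x1a (blk 3, set 1) → L1-HIT  vc=[]
5: 0x1f (blk 3, set 1) → L1-HIT  vc=[]
6: 0x1e (blk 3, set 1) → L1-HIT  vc=[]
7: 0x19 (blk 3, set 1) → L1-HIT  vc=[]
8: 0x1f (blk 3, set 1) → L1-HIT  vc=[]
9: 0x19 (blk 3, set 1) → L1-HIT  vc=[]
10: 0x2c (blk 5, set 1) → MISS  vc=[3]
11: 0x1f (blk 3, set 1) → VC-HIT  vc=[5]
12: 0x1f (blk 3, set 1) → L1-HIT  vc=[5]
13: 0x28 (blk 5, set 1) → VC-HIT  vc=[3]
14: 0x18 (blk 3, set 1) → VC-HIT  vc=[5]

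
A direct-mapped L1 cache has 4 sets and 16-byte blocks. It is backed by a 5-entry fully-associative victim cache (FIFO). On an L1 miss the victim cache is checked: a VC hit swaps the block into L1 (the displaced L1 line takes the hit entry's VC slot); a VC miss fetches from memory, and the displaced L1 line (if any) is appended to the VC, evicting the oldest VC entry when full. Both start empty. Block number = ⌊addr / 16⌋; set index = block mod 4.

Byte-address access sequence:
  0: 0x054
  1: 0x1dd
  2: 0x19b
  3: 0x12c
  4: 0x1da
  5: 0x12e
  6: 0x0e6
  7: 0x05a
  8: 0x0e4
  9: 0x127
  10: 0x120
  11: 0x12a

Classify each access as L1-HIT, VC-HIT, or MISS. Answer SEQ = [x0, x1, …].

  [0] addr=0x54 blk=5 s=1: MISS | VC []
  [1] addr=0x1dd blk=29 s=1: MISS | VC [5]
  [2] addr=0x19b blk=25 s=1: MISS | VC [5, 29]
  [3] addr=0x12c blk=18 s=2: MISS | VC [5, 29]
  [4] addr=0x1da blk=29 s=1: VC-HIT | VC [5, 25]
  [5] addr=0x12e blk=18 s=2: L1-HIT | VC [5, 25]
  [6] addr=0xe6 blk=14 s=2: MISS | VC [5, 25, 18]
  [7] addr=0x5a blk=5 s=1: VC-HIT | VC [29, 25, 18]
  [8] addr=0xe4 blk=14 s=2: L1-HIT | VC [29, 25, 18]
  [9] addr=0x127 blk=18 s=2: VC-HIT | VC [29, 25, 14]
  [10] addr=0x120 blk=18 s=2: L1-HIT | VC [29, 25, 14]
  [11] addr=0x12a blk=18 s=2: L1-HIT | VC [29, 25, 14]

SEQ = [MISS, MISS, MISS, MISS, VC-HIT, L1-HIT, MISS, VC-HIT, L1-HIT, VC-HIT, L1-HIT, L1-HIT]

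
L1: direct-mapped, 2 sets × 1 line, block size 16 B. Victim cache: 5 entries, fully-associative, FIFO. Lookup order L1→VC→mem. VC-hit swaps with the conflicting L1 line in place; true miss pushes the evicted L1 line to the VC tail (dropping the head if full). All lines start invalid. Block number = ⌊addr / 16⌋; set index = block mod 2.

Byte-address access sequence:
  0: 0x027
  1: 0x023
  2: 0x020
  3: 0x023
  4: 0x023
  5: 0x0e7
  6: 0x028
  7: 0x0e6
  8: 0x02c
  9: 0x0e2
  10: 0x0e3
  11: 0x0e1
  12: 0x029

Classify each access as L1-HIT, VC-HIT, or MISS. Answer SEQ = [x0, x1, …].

#0 0x27→b2/s0 MISS; vc=[]
#1 0x23→b2/s0 L1-HIT; vc=[]
#2 0x20→b2/s0 L1-HIT; vc=[]
#3 0x23→b2/s0 L1-HIT; vc=[]
#4 0x23→b2/s0 L1-HIT; vc=[]
#5 0xe7→b14/s0 MISS; vc=[2]
#6 0x28→b2/s0 VC-HIT; vc=[14]
#7 0xe6→b14/s0 VC-HIT; vc=[2]
#8 0x2c→b2/s0 VC-HIT; vc=[14]
#9 0xe2→b14/s0 VC-HIT; vc=[2]
#10 0xe3→b14/s0 L1-HIT; vc=[2]
#11 0xe1→b14/s0 L1-HIT; vc=[2]
#12 0x29→b2/s0 VC-HIT; vc=[14]

SEQ = [MISS, L1-HIT, L1-HIT, L1-HIT, L1-HIT, MISS, VC-HIT, VC-HIT, VC-HIT, VC-HIT, L1-HIT, L1-HIT, VC-HIT]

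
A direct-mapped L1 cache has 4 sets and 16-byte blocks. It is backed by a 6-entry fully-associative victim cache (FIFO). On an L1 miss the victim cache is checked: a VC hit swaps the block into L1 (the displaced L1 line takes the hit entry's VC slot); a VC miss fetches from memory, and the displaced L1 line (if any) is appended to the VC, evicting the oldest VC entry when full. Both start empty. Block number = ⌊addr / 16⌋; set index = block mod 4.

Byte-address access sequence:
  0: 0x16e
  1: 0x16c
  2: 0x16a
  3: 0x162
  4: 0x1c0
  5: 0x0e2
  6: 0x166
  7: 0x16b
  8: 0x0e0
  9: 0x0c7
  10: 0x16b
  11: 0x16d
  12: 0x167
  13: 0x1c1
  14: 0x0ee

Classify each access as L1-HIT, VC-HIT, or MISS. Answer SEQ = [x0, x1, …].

SEQ = [MISS, L1-HIT, L1-HIT, L1-HIT, MISS, MISS, VC-HIT, L1-HIT, VC-HIT, MISS, VC-HIT, L1-HIT, L1-HIT, VC-HIT, VC-HIT]

#0 0x16e→b22/s2 MISS; vc=[]
#1 0x16c→b22/s2 L1-HIT; vc=[]
#2 0x16a→b22/s2 L1-HIT; vc=[]
#3 0x162→b22/s2 L1-HIT; vc=[]
#4 0x1c0→b28/s0 MISS; vc=[]
#5 0xe2→b14/s2 MISS; vc=[22]
#6 0x166→b22/s2 VC-HIT; vc=[14]
#7 0x16b→b22/s2 L1-HIT; vc=[14]
#8 0xe0→b14/s2 VC-HIT; vc=[22]
#9 0xc7→b12/s0 MISS; vc=[22,28]
#10 0x16b→b22/s2 VC-HIT; vc=[14,28]
#11 0x16d→b22/s2 L1-HIT; vc=[14,28]
#12 0x167→b22/s2 L1-HIT; vc=[14,28]
#13 0x1c1→b28/s0 VC-HIT; vc=[14,12]
#14 0xee→b14/s2 VC-HIT; vc=[22,12]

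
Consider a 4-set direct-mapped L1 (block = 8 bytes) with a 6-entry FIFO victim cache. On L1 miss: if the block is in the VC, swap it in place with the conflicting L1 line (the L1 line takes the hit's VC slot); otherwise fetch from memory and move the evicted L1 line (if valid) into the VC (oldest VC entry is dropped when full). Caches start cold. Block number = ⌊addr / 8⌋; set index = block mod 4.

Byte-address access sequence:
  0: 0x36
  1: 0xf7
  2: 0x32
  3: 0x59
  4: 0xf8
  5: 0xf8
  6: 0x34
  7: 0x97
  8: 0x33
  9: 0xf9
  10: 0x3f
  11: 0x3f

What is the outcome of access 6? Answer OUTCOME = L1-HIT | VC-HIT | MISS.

#0 0x36→b6/s2 MISS; vc=[]
#1 0xf7→b30/s2 MISS; vc=[6]
#2 0x32→b6/s2 VC-HIT; vc=[30]
#3 0x59→b11/s3 MISS; vc=[30]
#4 0xf8→b31/s3 MISS; vc=[30,11]
#5 0xf8→b31/s3 L1-HIT; vc=[30,11]
#6 0x34→b6/s2 L1-HIT; vc=[30,11]
#7 0x97→b18/s2 MISS; vc=[30,11,6]
#8 0x33→b6/s2 VC-HIT; vc=[30,11,18]
#9 0xf9→b31/s3 L1-HIT; vc=[30,11,18]
#10 0x3f→b7/s3 MISS; vc=[30,11,18,31]
#11 0x3f→b7/s3 L1-HIT; vc=[30,11,18,31]

OUTCOME = L1-HIT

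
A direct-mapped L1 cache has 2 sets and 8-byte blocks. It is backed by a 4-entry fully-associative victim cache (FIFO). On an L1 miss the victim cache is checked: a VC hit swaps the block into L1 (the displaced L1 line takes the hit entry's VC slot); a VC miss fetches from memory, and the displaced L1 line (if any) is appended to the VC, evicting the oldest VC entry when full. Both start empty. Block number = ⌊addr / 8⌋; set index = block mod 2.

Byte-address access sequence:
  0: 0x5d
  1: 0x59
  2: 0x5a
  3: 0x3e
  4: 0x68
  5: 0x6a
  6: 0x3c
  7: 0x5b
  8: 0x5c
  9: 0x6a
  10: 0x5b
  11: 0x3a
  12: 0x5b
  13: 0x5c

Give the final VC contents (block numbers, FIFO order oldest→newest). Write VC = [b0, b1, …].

VC = [7, 13]

  [0] addr=0x5d blk=11 s=1: MISS | VC []
  [1] addr=0x59 blk=11 s=1: L1-HIT | VC []
  [2] addr=0x5a blk=11 s=1: L1-HIT | VC []
  [3] addr=0x3e blk=7 s=1: MISS | VC [11]
  [4] addr=0x68 blk=13 s=1: MISS | VC [11, 7]
  [5] addr=0x6a blk=13 s=1: L1-HIT | VC [11, 7]
  [6] addr=0x3c blk=7 s=1: VC-HIT | VC [11, 13]
  [7] addr=0x5b blk=11 s=1: VC-HIT | VC [7, 13]
  [8] addr=0x5c blk=11 s=1: L1-HIT | VC [7, 13]
  [9] addr=0x6a blk=13 s=1: VC-HIT | VC [7, 11]
  [10] addr=0x5b blk=11 s=1: VC-HIT | VC [7, 13]
  [11] addr=0x3a blk=7 s=1: VC-HIT | VC [11, 13]
  [12] addr=0x5b blk=11 s=1: VC-HIT | VC [7, 13]
  [13] addr=0x5c blk=11 s=1: L1-HIT | VC [7, 13]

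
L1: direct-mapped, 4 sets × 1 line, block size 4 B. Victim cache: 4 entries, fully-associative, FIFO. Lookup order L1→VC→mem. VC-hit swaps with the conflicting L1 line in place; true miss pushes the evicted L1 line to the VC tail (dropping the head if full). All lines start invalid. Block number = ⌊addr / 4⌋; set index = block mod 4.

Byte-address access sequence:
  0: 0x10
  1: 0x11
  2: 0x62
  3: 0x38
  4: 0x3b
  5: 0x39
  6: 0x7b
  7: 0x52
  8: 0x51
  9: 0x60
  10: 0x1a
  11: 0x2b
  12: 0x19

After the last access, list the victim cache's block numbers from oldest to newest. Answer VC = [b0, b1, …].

#0 0x10→b4/s0 MISS; vc=[]
#1 0x11→b4/s0 L1-HIT; vc=[]
#2 0x62→b24/s0 MISS; vc=[4]
#3 0x38→b14/s2 MISS; vc=[4]
#4 0x3b→b14/s2 L1-HIT; vc=[4]
#5 0x39→b14/s2 L1-HIT; vc=[4]
#6 0x7b→b30/s2 MISS; vc=[4,14]
#7 0x52→b20/s0 MISS; vc=[4,14,24]
#8 0x51→b20/s0 L1-HIT; vc=[4,14,24]
#9 0x60→b24/s0 VC-HIT; vc=[4,14,20]
#10 0x1a→b6/s2 MISS; vc=[4,14,20,30]
#11 0x2b→b10/s2 MISS; vc=[14,20,30,6]
#12 0x19→b6/s2 VC-HIT; vc=[14,20,30,10]

VC = [14, 20, 30, 10]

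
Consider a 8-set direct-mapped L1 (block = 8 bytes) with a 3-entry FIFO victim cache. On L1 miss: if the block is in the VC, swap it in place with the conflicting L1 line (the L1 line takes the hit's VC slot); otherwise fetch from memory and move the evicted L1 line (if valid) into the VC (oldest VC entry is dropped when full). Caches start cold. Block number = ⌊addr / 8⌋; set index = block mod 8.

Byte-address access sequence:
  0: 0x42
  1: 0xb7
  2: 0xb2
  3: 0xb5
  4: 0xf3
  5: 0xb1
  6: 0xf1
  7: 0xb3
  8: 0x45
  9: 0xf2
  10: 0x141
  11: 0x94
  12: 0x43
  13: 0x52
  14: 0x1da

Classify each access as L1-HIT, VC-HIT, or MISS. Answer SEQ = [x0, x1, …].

#0 0x42→b8/s0 MISS; vc=[]
#1 0xb7→b22/s6 MISS; vc=[]
#2 0xb2→b22/s6 L1-HIT; vc=[]
#3 0xb5→b22/s6 L1-HIT; vc=[]
#4 0xf3→b30/s6 MISS; vc=[22]
#5 0xb1→b22/s6 VC-HIT; vc=[30]
#6 0xf1→b30/s6 VC-HIT; vc=[22]
#7 0xb3→b22/s6 VC-HIT; vc=[30]
#8 0x45→b8/s0 L1-HIT; vc=[30]
#9 0xf2→b30/s6 VC-HIT; vc=[22]
#10 0x141→b40/s0 MISS; vc=[22,8]
#11 0x94→b18/s2 MISS; vc=[22,8]
#12 0x43→b8/s0 VC-HIT; vc=[22,40]
#13 0x52→b10/s2 MISS; vc=[22,40,18]
#14 0x1da→b59/s3 MISS; vc=[22,40,18]

SEQ = [MISS, MISS, L1-HIT, L1-HIT, MISS, VC-HIT, VC-HIT, VC-HIT, L1-HIT, VC-HIT, MISS, MISS, VC-HIT, MISS, MISS]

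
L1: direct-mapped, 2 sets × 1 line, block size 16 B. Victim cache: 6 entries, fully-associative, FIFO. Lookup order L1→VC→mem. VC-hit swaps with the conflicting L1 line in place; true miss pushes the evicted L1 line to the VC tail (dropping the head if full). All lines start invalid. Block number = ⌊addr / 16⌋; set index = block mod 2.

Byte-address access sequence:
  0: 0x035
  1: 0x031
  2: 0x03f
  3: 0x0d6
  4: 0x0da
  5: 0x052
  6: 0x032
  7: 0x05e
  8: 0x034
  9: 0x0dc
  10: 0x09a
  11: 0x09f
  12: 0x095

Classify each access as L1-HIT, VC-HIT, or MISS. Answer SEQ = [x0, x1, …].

SEQ = [MISS, L1-HIT, L1-HIT, MISS, L1-HIT, MISS, VC-HIT, VC-HIT, VC-HIT, VC-HIT, MISS, L1-HIT, L1-HIT]

#0 0x35→b3/s1 MISS; vc=[]
#1 0x31→b3/s1 L1-HIT; vc=[]
#2 0x3f→b3/s1 L1-HIT; vc=[]
#3 0xd6→b13/s1 MISS; vc=[3]
#4 0xda→b13/s1 L1-HIT; vc=[3]
#5 0x52→b5/s1 MISS; vc=[3,13]
#6 0x32→b3/s1 VC-HIT; vc=[5,13]
#7 0x5e→b5/s1 VC-HIT; vc=[3,13]
#8 0x34→b3/s1 VC-HIT; vc=[5,13]
#9 0xdc→b13/s1 VC-HIT; vc=[5,3]
#10 0x9a→b9/s1 MISS; vc=[5,3,13]
#11 0x9f→b9/s1 L1-HIT; vc=[5,3,13]
#12 0x95→b9/s1 L1-HIT; vc=[5,3,13]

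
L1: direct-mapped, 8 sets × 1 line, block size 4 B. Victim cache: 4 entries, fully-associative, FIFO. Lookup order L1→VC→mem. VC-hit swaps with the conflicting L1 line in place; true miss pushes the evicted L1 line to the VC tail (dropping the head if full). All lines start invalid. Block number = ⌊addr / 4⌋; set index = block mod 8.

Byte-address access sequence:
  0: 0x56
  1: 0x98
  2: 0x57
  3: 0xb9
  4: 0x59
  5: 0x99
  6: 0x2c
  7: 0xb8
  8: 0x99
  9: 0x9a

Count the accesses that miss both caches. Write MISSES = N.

MISSES = 5

  [0] addr=0x56 blk=21 s=5: MISS | VC []
  [1] addr=0x98 blk=38 s=6: MISS | VC []
  [2] addr=0x57 blk=21 s=5: L1-HIT | VC []
  [3] addr=0xb9 blk=46 s=6: MISS | VC [38]
  [4] addr=0x59 blk=22 s=6: MISS | VC [38, 46]
  [5] addr=0x99 blk=38 s=6: VC-HIT | VC [22, 46]
  [6] addr=0x2c blk=11 s=3: MISS | VC [22, 46]
  [7] addr=0xb8 blk=46 s=6: VC-HIT | VC [22, 38]
  [8] addr=0x99 blk=38 s=6: VC-HIT | VC [22, 46]
  [9] addr=0x9a blk=38 s=6: L1-HIT | VC [22, 46]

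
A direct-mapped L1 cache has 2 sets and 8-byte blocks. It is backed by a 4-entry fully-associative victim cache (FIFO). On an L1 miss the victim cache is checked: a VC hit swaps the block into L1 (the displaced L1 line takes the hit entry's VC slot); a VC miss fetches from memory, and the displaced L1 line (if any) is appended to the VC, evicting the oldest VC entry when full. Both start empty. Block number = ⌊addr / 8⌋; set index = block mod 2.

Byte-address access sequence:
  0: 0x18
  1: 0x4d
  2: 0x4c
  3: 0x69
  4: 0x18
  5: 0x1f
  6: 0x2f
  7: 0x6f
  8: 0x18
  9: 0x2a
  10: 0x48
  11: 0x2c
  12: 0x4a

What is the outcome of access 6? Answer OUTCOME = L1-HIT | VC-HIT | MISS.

OUTCOME = MISS

0: 0x18 (blk 3, set 1) → MISS  vc=[]
1: 0x4d (blk 9, set 1) → MISS  vc=[3]
2: 0x4c (blk 9, set 1) → L1-HIT  vc=[3]
3: 0x69 (blk 13, set 1) → MISS  vc=[3, 9]
4: 0x18 (blk 3, set 1) → VC-HIT  vc=[13, 9]
5: 0x1f (blk 3, set 1) → L1-HIT  vc=[13, 9]
6: 0x2f (blk 5, set 1) → MISS  vc=[13, 9, 3]
7: 0x6f (blk 13, set 1) → VC-HIT  vc=[5, 9, 3]
8: 0x18 (blk 3, set 1) → VC-HIT  vc=[5, 9, 13]
9: 0x2a (blk 5, set 1) → VC-HIT  vc=[3, 9, 13]
10: 0x48 (blk 9, set 1) → VC-HIT  vc=[3, 5, 13]
11: 0x2c (blk 5, set 1) → VC-HIT  vc=[3, 9, 13]
12: 0x4a (blk 9, set 1) → VC-HIT  vc=[3, 5, 13]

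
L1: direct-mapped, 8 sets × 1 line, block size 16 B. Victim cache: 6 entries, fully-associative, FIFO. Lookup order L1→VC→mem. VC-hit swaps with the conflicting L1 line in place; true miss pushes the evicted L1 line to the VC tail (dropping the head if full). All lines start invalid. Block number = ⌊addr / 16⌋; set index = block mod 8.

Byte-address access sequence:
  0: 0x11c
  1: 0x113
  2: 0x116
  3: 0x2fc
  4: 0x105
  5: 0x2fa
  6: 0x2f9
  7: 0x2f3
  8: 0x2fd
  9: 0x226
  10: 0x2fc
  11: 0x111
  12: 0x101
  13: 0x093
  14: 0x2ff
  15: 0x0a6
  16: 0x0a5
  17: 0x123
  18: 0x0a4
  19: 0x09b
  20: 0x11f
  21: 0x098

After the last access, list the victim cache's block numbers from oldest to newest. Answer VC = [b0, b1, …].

#0 0x11c→b17/s1 MISS; vc=[]
#1 0x113→b17/s1 L1-HIT; vc=[]
#2 0x116→b17/s1 L1-HIT; vc=[]
#3 0x2fc→b47/s7 MISS; vc=[]
#4 0x105→b16/s0 MISS; vc=[]
#5 0x2fa→b47/s7 L1-HIT; vc=[]
#6 0x2f9→b47/s7 L1-HIT; vc=[]
#7 0x2f3→b47/s7 L1-HIT; vc=[]
#8 0x2fd→b47/s7 L1-HIT; vc=[]
#9 0x226→b34/s2 MISS; vc=[]
#10 0x2fc→b47/s7 L1-HIT; vc=[]
#11 0x111→b17/s1 L1-HIT; vc=[]
#12 0x101→b16/s0 L1-HIT; vc=[]
#13 0x93→b9/s1 MISS; vc=[17]
#14 0x2ff→b47/s7 L1-HIT; vc=[17]
#15 0xa6→b10/s2 MISS; vc=[17,34]
#16 0xa5→b10/s2 L1-HIT; vc=[17,34]
#17 0x123→b18/s2 MISS; vc=[17,34,10]
#18 0xa4→b10/s2 VC-HIT; vc=[17,34,18]
#19 0x9b→b9/s1 L1-HIT; vc=[17,34,18]
#20 0x11f→b17/s1 VC-HIT; vc=[9,34,18]
#21 0x98→b9/s1 VC-HIT; vc=[17,34,18]

VC = [17, 34, 18]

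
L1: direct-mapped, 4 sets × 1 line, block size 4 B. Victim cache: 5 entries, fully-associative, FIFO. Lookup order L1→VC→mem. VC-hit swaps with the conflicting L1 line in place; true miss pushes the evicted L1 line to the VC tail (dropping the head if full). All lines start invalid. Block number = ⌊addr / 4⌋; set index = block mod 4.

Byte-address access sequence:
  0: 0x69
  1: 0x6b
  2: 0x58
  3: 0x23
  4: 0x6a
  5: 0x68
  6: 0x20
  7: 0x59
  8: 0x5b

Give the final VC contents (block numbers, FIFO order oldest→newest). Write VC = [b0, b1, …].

#0 0x69→b26/s2 MISS; vc=[]
#1 0x6b→b26/s2 L1-HIT; vc=[]
#2 0x58→b22/s2 MISS; vc=[26]
#3 0x23→b8/s0 MISS; vc=[26]
#4 0x6a→b26/s2 VC-HIT; vc=[22]
#5 0x68→b26/s2 L1-HIT; vc=[22]
#6 0x20→b8/s0 L1-HIT; vc=[22]
#7 0x59→b22/s2 VC-HIT; vc=[26]
#8 0x5b→b22/s2 L1-HIT; vc=[26]

VC = [26]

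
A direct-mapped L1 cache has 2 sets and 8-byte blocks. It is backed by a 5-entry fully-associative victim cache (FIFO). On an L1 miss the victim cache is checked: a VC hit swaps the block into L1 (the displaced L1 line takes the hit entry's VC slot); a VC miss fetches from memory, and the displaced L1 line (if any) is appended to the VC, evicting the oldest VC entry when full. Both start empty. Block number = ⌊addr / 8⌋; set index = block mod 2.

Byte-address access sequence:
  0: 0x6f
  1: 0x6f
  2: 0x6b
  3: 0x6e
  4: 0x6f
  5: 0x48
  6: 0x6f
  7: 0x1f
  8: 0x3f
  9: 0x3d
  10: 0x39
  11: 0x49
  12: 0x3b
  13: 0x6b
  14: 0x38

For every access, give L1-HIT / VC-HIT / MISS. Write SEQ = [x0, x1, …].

  [0] addr=0x6f blk=13 s=1: MISS | VC []
  [1] addr=0x6f blk=13 s=1: L1-HIT | VC []
  [2] addr=0x6b blk=13 s=1: L1-HIT | VC []
  [3] addr=0x6e blk=13 s=1: L1-HIT | VC []
  [4] addr=0x6f blk=13 s=1: L1-HIT | VC []
  [5] addr=0x48 blk=9 s=1: MISS | VC [13]
  [6] addr=0x6f blk=13 s=1: VC-HIT | VC [9]
  [7] addr=0x1f blk=3 s=1: MISS | VC [9, 13]
  [8] addr=0x3f blk=7 s=1: MISS | VC [9, 13, 3]
  [9] addr=0x3d blk=7 s=1: L1-HIT | VC [9, 13, 3]
  [10] addr=0x39 blk=7 s=1: L1-HIT | VC [9, 13, 3]
  [11] addr=0x49 blk=9 s=1: VC-HIT | VC [7, 13, 3]
  [12] addr=0x3b blk=7 s=1: VC-HIT | VC [9, 13, 3]
  [13] addr=0x6b blk=13 s=1: VC-HIT | VC [9, 7, 3]
  [14] addr=0x38 blk=7 s=1: VC-HIT | VC [9, 13, 3]

SEQ = [MISS, L1-HIT, L1-HIT, L1-HIT, L1-HIT, MISS, VC-HIT, MISS, MISS, L1-HIT, L1-HIT, VC-HIT, VC-HIT, VC-HIT, VC-HIT]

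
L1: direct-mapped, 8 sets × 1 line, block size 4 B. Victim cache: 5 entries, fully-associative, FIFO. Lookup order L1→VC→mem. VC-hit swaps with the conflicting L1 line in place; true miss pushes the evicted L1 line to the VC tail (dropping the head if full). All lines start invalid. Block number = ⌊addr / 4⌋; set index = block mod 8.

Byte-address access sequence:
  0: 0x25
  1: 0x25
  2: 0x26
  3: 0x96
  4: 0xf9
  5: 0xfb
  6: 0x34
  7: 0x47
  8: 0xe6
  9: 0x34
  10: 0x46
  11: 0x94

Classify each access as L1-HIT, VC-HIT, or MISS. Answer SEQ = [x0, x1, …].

SEQ = [MISS, L1-HIT, L1-HIT, MISS, MISS, L1-HIT, MISS, MISS, MISS, L1-HIT, VC-HIT, VC-HIT]

0: 0x25 (blk 9, set 1) → MISS  vc=[]
1: 0x25 (blk 9, set 1) → L1-HIT  vc=[]
2: 0x26 (blk 9, set 1) → L1-HIT  vc=[]
3: 0x96 (blk 37, set 5) → MISS  vc=[]
4: 0xf9 (blk 62, set 6) → MISS  vc=[]
5: 0xfb (blk 62, set 6) → L1-HIT  vc=[]
6: 0x34 (blk 13, set 5) → MISS  vc=[37]
7: 0x47 (blk 17, set 1) → MISS  vc=[37, 9]
8: 0xe6 (blk 57, set 1) → MISS  vc=[37, 9, 17]
9: 0x34 (blk 13, set 5) → L1-HIT  vc=[37, 9, 17]
10: 0x46 (blk 17, set 1) → VC-HIT  vc=[37, 9, 57]
11: 0x94 (blk 37, set 5) → VC-HIT  vc=[13, 9, 57]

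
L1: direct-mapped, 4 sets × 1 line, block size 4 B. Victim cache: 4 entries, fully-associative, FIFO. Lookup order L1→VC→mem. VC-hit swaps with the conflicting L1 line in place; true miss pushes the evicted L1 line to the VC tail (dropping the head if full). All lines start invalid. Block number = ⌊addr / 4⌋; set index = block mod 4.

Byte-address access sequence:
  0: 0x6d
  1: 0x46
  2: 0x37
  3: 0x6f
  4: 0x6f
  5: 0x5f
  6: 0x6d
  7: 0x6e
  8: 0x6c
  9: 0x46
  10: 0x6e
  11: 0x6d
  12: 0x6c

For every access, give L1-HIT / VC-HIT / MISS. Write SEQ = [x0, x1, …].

SEQ = [MISS, MISS, MISS, L1-HIT, L1-HIT, MISS, VC-HIT, L1-HIT, L1-HIT, VC-HIT, L1-HIT, L1-HIT, L1-HIT]

  [0] addr=0x6d blk=27 s=3: MISS | VC []
  [1] addr=0x46 blk=17 s=1: MISS | VC []
  [2] addr=0x37 blk=13 s=1: MISS | VC [17]
  [3] addr=0x6f blk=27 s=3: L1-HIT | VC [17]
  [4] addr=0x6f blk=27 s=3: L1-HIT | VC [17]
  [5] addr=0x5f blk=23 s=3: MISS | VC [17, 27]
  [6] addr=0x6d blk=27 s=3: VC-HIT | VC [17, 23]
  [7] addr=0x6e blk=27 s=3: L1-HIT | VC [17, 23]
  [8] addr=0x6c blk=27 s=3: L1-HIT | VC [17, 23]
  [9] addr=0x46 blk=17 s=1: VC-HIT | VC [13, 23]
  [10] addr=0x6e blk=27 s=3: L1-HIT | VC [13, 23]
  [11] addr=0x6d blk=27 s=3: L1-HIT | VC [13, 23]
  [12] addr=0x6c blk=27 s=3: L1-HIT | VC [13, 23]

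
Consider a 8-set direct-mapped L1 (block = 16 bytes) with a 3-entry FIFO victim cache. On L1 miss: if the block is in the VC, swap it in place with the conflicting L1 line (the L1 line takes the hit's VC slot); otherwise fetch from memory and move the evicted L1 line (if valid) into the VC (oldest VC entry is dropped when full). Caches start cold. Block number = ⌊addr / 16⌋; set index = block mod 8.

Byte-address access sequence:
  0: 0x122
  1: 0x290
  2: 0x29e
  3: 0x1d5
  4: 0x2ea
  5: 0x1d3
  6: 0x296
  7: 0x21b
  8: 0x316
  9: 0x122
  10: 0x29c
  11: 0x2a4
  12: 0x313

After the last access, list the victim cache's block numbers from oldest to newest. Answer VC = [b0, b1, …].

VC = [41, 33, 18]

#0 0x122→b18/s2 MISS; vc=[]
#1 0x290→b41/s1 MISS; vc=[]
#2 0x29e→b41/s1 L1-HIT; vc=[]
#3 0x1d5→b29/s5 MISS; vc=[]
#4 0x2ea→b46/s6 MISS; vc=[]
#5 0x1d3→b29/s5 L1-HIT; vc=[]
#6 0x296→b41/s1 L1-HIT; vc=[]
#7 0x21b→b33/s1 MISS; vc=[41]
#8 0x316→b49/s1 MISS; vc=[41,33]
#9 0x122→b18/s2 L1-HIT; vc=[41,33]
#10 0x29c→b41/s1 VC-HIT; vc=[49,33]
#11 0x2a4→b42/s2 MISS; vc=[49,33,18]
#12 0x313→b49/s1 VC-HIT; vc=[41,33,18]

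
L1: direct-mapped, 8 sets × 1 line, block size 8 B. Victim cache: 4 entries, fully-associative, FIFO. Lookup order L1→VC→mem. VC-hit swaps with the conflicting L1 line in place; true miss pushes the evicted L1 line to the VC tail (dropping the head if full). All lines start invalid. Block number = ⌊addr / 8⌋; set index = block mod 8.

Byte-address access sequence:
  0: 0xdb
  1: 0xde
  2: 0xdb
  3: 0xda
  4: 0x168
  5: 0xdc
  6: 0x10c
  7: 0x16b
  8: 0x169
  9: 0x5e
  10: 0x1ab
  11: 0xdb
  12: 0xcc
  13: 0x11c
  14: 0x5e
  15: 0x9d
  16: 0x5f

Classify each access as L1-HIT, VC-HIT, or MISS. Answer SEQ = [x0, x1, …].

0: 0xdb (blk 27, set 3) → MISS  vc=[]
1: 0xde (blk 27, set 3) → L1-HIT  vc=[]
2: 0xdb (blk 27, set 3) → L1-HIT  vc=[]
3: 0xda (blk 27, set 3) → L1-HIT  vc=[]
4: 0x168 (blk 45, set 5) → MISS  vc=[]
5: 0xdc (blk 27, set 3) → L1-HIT  vc=[]
6: 0x10c (blk 33, set 1) → MISS  vc=[]
7: 0x16b (blk 45, set 5) → L1-HIT  vc=[]
8: 0x169 (blk 45, set 5) → L1-HIT  vc=[]
9: 0x5e (blk 11, set 3) → MISS  vc=[27]
10: 0x1ab (blk 53, set 5) → MISS  vc=[27, 45]
11: 0xdb (blk 27, set 3) → VC-HIT  vc=[11, 45]
12: 0xcc (blk 25, set 1) → MISS  vc=[11, 45, 33]
13: 0x11c (blk 35, set 3) → MISS  vc=[11, 45, 33, 27]
14: 0x5e (blk 11, set 3) → VC-HIT  vc=[35, 45, 33, 27]
15: 0x9d (blk 19, set 3) → MISS  vc=[45, 33, 27, 11]
16: 0x5f (blk 11, set 3) → VC-HIT  vc=[45, 33, 27, 19]

SEQ = [MISS, L1-HIT, L1-HIT, L1-HIT, MISS, L1-HIT, MISS, L1-HIT, L1-HIT, MISS, MISS, VC-HIT, MISS, MISS, VC-HIT, MISS, VC-HIT]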